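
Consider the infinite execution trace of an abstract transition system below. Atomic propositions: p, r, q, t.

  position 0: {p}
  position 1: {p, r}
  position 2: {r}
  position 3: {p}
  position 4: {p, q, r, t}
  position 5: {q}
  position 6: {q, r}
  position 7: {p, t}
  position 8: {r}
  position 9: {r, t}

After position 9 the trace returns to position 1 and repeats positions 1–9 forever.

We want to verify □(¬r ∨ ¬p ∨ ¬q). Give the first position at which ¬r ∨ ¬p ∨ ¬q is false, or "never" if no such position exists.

4

Check ¬r ∨ ¬p ∨ ¬q at each position in order: 0 ✓, 1 ✓, 2 ✓, 3 ✓.
At position 4 the labels are {p, q, r, t}, so ¬r ∨ ¬p ∨ ¬q is false there. This is the first violation.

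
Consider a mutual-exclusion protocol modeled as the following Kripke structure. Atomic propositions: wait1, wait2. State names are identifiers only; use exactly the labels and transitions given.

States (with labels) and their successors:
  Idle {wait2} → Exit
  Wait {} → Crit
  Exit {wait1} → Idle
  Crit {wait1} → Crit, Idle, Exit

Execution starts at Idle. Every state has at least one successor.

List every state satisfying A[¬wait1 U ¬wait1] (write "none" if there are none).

{Idle, Wait}

States satisfying ¬wait1: {Idle, Wait}.
States satisfying A[¬wait1 U ¬wait1]: {Idle, Wait}.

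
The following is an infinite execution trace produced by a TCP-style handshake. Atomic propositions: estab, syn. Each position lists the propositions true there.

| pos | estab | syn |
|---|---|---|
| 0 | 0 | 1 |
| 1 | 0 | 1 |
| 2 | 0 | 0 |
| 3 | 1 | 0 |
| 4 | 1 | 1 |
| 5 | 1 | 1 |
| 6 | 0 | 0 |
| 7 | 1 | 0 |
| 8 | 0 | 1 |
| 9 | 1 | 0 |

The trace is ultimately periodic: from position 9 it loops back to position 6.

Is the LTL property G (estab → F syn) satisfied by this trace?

estab → F syn holds at every position 0..9, and those are all positions ever visited, so G (estab → F syn) holds.
Positions where estab holds: 3, 4, 5, 7, 9.
Check F syn at each: 3→ok, 4→ok, 5→ok, 7→ok, 9→ok.

Satisfied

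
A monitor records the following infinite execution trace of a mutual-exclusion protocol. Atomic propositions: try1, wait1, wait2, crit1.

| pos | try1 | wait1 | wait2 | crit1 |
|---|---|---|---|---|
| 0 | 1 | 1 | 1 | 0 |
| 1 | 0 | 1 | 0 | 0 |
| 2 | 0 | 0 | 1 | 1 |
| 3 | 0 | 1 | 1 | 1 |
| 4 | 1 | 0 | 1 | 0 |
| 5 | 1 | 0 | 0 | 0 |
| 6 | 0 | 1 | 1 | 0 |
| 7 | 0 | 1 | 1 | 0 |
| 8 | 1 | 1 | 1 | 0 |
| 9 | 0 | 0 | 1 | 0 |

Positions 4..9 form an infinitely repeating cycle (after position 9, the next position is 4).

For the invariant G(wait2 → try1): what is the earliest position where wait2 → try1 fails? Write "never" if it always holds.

2

Check wait2 → try1 at each position in order: 0 ✓, 1 ✓.
At position 2 the labels are {crit1, wait2}, so wait2 → try1 is false there. This is the first violation.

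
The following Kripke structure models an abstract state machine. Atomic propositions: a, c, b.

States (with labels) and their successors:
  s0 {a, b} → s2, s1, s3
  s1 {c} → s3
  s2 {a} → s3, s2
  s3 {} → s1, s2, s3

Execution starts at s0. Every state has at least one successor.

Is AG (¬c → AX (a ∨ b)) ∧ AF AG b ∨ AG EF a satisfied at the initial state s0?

States satisfying ¬c → AX (a ∨ b): {s1}.
States satisfying AG (¬c → AX (a ∨ b)): ∅.
States satisfying AG b: ∅.
States satisfying AF AG b: ∅.
States satisfying AG (¬c → AX (a ∨ b)) ∧ AF AG b: ∅.
States satisfying EF a: {s0, s1, s2, s3}.
States satisfying AG EF a: {s0, s1, s2, s3}.
States satisfying AG (¬c → AX (a ∨ b)) ∧ AF AG b ∨ AG EF a: {s0, s1, s2, s3}.
s0 ∈ Sat(AG (¬c → AX (a ∨ b)) ∧ AF AG b ∨ AG EF a).

Holds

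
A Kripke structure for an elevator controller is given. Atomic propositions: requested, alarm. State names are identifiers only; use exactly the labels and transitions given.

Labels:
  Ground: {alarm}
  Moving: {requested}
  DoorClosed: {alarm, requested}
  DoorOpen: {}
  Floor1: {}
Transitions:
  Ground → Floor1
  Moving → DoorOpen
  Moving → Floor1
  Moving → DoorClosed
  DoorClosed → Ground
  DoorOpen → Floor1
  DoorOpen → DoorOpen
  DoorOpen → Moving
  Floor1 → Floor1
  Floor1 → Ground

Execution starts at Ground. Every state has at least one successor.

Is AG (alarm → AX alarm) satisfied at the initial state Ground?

Does not hold

States satisfying alarm → AX alarm: {Moving, DoorClosed, DoorOpen, Floor1}.
States satisfying AG (alarm → AX alarm): ∅.
Ground is reachable from Ground and violates alarm → AX alarm, so AG fails at Ground.
Ground ∉ Sat(AG (alarm → AX alarm)).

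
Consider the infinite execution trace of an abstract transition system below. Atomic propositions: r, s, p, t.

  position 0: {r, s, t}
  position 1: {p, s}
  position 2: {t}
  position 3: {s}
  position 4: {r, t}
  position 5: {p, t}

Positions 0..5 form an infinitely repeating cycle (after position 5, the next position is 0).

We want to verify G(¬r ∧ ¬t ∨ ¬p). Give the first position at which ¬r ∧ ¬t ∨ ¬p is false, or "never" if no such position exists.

5

Check ¬r ∧ ¬t ∨ ¬p at each position in order: 0 ✓, 1 ✓, 2 ✓, 3 ✓, 4 ✓.
At position 5 the labels are {p, t}, so ¬r ∧ ¬t ∨ ¬p is false there. This is the first violation.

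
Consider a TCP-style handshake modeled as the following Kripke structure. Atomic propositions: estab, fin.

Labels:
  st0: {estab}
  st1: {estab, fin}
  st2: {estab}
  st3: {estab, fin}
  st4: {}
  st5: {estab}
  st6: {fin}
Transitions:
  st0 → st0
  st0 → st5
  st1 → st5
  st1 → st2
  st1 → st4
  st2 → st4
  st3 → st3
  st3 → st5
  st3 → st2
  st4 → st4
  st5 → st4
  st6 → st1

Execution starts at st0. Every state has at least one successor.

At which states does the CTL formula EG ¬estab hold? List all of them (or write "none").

{st4}

States satisfying ¬estab: {st4, st6}.
States satisfying EG ¬estab: {st4}.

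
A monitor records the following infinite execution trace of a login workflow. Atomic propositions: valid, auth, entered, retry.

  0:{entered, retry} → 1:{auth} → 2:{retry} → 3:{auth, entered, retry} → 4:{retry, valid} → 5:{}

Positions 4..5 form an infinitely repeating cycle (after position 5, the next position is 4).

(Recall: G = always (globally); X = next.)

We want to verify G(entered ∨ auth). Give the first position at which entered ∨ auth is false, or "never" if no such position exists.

2

Check entered ∨ auth at each position in order: 0 ✓, 1 ✓.
At position 2 the labels are {retry}, so entered ∨ auth is false there. This is the first violation.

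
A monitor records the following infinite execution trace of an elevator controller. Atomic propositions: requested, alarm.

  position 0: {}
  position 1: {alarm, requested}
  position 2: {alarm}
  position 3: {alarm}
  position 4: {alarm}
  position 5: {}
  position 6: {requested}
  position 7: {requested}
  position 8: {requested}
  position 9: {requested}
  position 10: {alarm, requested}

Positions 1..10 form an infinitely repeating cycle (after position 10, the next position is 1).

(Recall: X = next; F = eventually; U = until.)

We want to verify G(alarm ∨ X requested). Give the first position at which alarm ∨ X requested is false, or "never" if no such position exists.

never

alarm ∨ X requested holds at every position 0..10, and those are all the positions the trace ever visits, so the invariant G(alarm ∨ X requested) is never violated.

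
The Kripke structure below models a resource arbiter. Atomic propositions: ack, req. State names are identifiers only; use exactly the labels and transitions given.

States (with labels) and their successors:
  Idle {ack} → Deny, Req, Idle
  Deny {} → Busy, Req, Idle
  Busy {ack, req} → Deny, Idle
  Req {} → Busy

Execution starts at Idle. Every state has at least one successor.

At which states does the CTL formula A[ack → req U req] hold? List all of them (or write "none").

{Busy, Req}

States satisfying ack → req: {Deny, Busy, Req}.
States satisfying req: {Busy}.
States satisfying A[ack → req U req]: {Busy, Req}.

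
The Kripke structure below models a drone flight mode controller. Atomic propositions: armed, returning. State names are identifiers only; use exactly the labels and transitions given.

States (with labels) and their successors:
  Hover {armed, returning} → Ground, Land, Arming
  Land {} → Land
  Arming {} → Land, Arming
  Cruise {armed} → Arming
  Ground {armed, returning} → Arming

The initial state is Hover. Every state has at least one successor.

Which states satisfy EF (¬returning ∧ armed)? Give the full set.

{Cruise}

States satisfying ¬returning ∧ armed: {Cruise}.
States satisfying EF (¬returning ∧ armed): {Cruise}.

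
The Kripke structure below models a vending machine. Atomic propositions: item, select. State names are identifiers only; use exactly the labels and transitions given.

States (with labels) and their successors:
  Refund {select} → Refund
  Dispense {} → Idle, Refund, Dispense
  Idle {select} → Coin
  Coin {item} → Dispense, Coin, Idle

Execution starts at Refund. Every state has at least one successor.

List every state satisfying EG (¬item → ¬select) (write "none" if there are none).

States satisfying ¬item → ¬select: {Dispense, Coin}.
States satisfying EG (¬item → ¬select): {Dispense, Coin}.

{Dispense, Coin}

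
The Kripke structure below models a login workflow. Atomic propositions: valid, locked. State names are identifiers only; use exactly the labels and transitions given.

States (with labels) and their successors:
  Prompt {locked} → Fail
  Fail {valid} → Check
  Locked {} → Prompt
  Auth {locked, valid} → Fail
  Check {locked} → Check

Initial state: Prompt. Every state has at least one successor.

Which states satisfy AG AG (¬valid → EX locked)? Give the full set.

States satisfying AG (¬valid → EX locked): {Fail, Auth, Check}.
States satisfying AG AG (¬valid → EX locked): {Fail, Auth, Check}.

{Fail, Auth, Check}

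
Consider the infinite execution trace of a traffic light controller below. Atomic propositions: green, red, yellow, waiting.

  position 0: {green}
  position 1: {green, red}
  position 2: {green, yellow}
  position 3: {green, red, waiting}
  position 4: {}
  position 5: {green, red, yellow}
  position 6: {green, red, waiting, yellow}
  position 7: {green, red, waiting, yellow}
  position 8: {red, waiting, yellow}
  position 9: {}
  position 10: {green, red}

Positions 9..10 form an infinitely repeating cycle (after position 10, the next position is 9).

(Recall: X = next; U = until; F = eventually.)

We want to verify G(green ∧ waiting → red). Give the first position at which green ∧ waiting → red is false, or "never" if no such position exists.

green ∧ waiting → red holds at every position 0..10, and those are all the positions the trace ever visits, so the invariant G(green ∧ waiting → red) is never violated.

never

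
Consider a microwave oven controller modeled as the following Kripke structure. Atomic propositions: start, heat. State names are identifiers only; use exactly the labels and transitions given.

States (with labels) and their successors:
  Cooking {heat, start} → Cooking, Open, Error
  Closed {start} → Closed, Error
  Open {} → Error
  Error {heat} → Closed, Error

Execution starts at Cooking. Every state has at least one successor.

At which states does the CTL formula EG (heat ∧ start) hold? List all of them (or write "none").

States satisfying heat ∧ start: {Cooking}.
States satisfying EG (heat ∧ start): {Cooking}.

{Cooking}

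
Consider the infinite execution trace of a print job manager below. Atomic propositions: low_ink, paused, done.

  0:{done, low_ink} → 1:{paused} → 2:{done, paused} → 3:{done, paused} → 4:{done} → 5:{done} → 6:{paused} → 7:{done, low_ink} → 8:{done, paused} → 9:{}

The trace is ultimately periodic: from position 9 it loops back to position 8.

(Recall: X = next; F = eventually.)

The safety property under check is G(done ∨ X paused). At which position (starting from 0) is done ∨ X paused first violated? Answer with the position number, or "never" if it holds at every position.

Check done ∨ X paused at each position in order: 0 ✓, 1 ✓, 2 ✓, 3 ✓, 4 ✓, 5 ✓.
At position 6 the labels are {paused} and the next position 7 has {done, low_ink}, so done ∨ X paused is false there. This is the first violation.

6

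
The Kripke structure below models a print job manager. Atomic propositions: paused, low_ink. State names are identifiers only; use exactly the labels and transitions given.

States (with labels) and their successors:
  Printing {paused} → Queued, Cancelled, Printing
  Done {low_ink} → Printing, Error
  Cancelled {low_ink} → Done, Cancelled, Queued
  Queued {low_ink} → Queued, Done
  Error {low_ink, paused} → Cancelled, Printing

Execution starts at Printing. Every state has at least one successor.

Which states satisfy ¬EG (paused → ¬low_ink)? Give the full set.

States satisfying paused → ¬low_ink: {Printing, Done, Cancelled, Queued}.
States satisfying EG (paused → ¬low_ink): {Printing, Done, Cancelled, Queued}.
States satisfying ¬EG (paused → ¬low_ink): {Error}.

{Error}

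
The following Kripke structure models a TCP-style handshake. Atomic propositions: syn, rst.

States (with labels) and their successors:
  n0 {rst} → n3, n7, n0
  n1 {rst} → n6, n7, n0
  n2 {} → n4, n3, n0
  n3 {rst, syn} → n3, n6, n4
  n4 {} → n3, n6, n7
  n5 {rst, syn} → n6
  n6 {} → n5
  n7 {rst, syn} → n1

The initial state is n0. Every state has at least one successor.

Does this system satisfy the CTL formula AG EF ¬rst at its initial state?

States satisfying EF ¬rst: {n0, n1, n2, n3, n4, n5, n6, n7}.
States satisfying AG EF ¬rst: {n0, n1, n2, n3, n4, n5, n6, n7}.
Every state reachable from n0 satisfies EF ¬rst.
n0 ∈ Sat(AG EF ¬rst).

Holds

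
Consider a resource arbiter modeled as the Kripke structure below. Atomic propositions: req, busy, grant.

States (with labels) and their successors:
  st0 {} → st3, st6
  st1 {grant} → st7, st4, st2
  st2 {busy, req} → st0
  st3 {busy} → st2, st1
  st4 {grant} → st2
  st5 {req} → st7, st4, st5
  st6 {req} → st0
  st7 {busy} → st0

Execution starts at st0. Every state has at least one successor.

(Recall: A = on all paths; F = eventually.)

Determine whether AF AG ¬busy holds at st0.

States satisfying AG ¬busy: ∅.
States satisfying AF AG ¬busy: ∅.
There is a path from st0 along which AG ¬busy never holds.
st0 ∉ Sat(AF AG ¬busy).

No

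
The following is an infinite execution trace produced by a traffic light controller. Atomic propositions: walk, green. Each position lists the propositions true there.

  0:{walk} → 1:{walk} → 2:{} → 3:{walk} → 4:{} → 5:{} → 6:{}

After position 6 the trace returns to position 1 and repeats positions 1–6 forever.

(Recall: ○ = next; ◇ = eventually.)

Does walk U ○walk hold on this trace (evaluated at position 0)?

Holds

Walking from position 0: ○walk first holds at position 0, and walk holds at every earlier position along the way, so walk U ○walk holds.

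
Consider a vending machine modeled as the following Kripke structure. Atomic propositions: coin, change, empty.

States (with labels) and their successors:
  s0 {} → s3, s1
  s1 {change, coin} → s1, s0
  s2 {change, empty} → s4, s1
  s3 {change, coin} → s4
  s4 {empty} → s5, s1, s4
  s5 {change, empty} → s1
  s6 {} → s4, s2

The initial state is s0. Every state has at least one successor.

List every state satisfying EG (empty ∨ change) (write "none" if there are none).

{s1, s2, s3, s4, s5}

States satisfying empty ∨ change: {s1, s2, s3, s4, s5}.
States satisfying EG (empty ∨ change): {s1, s2, s3, s4, s5}.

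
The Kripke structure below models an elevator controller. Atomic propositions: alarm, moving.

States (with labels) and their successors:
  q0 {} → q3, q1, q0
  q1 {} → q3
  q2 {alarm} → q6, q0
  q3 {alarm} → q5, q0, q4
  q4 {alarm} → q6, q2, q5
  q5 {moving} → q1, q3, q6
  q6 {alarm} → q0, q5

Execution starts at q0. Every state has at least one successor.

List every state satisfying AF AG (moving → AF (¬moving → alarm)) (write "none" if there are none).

States satisfying AG (moving → AF (¬moving → alarm)): {q0, q1, q2, q3, q4, q5, q6}.
States satisfying AF AG (moving → AF (¬moving → alarm)): {q0, q1, q2, q3, q4, q5, q6}.

{q0, q1, q2, q3, q4, q5, q6}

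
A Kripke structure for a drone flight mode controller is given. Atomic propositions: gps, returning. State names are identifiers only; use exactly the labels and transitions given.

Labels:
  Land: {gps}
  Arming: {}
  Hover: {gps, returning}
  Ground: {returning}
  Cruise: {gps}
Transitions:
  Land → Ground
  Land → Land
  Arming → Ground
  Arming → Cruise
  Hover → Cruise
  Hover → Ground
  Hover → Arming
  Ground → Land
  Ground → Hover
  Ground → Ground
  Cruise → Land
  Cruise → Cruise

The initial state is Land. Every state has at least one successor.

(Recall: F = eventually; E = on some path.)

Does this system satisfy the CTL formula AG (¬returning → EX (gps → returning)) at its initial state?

No

States satisfying ¬returning → EX (gps → returning): {Land, Arming, Hover, Ground}.
States satisfying AG (¬returning → EX (gps → returning)): ∅.
Cruise is reachable from Land and violates ¬returning → EX (gps → returning), so AG fails at Land.
Land ∉ Sat(AG (¬returning → EX (gps → returning))).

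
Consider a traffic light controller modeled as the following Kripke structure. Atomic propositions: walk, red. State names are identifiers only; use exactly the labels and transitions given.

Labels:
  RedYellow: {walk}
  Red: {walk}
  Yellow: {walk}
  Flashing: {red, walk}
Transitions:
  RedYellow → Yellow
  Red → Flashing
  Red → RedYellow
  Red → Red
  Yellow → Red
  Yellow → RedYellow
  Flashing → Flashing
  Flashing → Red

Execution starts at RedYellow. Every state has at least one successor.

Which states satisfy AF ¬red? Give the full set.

{RedYellow, Red, Yellow}

States satisfying ¬red: {RedYellow, Red, Yellow}.
States satisfying AF ¬red: {RedYellow, Red, Yellow}.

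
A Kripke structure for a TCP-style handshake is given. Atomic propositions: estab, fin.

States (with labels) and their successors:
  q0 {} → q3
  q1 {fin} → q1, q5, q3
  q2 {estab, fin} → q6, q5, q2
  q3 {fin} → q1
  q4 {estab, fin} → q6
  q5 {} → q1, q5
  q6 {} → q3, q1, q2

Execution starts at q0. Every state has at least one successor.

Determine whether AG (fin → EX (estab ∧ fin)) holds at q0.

Does not hold

States satisfying fin → EX (estab ∧ fin): {q0, q2, q5, q6}.
States satisfying AG (fin → EX (estab ∧ fin)): ∅.
q1 is reachable from q0 and violates fin → EX (estab ∧ fin), so AG fails at q0.
q0 ∉ Sat(AG (fin → EX (estab ∧ fin))).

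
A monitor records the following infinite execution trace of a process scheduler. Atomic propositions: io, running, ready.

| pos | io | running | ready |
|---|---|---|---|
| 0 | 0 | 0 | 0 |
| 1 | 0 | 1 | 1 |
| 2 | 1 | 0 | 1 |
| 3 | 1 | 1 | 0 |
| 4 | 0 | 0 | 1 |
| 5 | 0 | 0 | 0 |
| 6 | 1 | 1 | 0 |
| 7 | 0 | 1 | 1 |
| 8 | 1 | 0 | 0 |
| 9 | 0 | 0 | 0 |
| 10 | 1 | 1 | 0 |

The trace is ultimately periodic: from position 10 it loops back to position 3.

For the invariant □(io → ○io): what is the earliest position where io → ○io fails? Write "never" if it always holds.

3

Check io → ○io at each position in order: 0 ✓, 1 ✓, 2 ✓.
At position 3 the labels are {io, running} and the next position 4 has {ready}, so io → ○io is false there. This is the first violation.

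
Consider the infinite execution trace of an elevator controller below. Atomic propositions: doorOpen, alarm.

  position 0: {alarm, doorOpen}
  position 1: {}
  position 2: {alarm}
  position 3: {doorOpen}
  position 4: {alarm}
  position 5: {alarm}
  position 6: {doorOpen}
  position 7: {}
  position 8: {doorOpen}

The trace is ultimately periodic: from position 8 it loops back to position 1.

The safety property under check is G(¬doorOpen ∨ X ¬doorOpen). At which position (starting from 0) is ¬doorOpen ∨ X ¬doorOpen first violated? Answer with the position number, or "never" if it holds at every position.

never

¬doorOpen ∨ X ¬doorOpen holds at every position 0..8, and those are all the positions the trace ever visits, so the invariant G(¬doorOpen ∨ X ¬doorOpen) is never violated.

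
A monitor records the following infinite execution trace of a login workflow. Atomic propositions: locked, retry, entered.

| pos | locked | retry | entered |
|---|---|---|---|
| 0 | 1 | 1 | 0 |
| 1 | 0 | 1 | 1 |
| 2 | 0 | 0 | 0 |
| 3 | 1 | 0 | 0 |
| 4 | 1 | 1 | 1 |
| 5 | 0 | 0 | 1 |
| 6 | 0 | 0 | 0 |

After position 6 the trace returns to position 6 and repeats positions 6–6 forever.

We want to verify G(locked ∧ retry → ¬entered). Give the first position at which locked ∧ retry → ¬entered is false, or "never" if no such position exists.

Check locked ∧ retry → ¬entered at each position in order: 0 ✓, 1 ✓, 2 ✓, 3 ✓.
At position 4 the labels are {entered, locked, retry}, so locked ∧ retry → ¬entered is false there. This is the first violation.

4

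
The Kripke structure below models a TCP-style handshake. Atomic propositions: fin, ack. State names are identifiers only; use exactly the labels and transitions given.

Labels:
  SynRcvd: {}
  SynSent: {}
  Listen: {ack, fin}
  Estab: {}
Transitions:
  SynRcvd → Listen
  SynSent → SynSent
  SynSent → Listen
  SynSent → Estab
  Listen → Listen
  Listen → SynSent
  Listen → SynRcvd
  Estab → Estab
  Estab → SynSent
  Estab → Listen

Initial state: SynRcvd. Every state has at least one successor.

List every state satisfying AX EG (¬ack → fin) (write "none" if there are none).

States satisfying EG (¬ack → fin): {Listen}.
States satisfying AX EG (¬ack → fin): {SynRcvd}.

{SynRcvd}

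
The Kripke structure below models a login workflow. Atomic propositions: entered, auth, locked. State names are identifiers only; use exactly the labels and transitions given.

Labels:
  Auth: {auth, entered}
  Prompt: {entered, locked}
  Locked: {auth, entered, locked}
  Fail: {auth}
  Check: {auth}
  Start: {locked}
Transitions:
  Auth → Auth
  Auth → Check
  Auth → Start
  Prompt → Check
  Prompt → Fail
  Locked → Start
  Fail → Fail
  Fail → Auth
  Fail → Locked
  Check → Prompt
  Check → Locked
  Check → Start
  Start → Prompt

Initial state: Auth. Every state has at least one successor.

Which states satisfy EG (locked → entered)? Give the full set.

{Auth, Prompt, Fail, Check}

States satisfying locked → entered: {Auth, Prompt, Locked, Fail, Check}.
States satisfying EG (locked → entered): {Auth, Prompt, Fail, Check}.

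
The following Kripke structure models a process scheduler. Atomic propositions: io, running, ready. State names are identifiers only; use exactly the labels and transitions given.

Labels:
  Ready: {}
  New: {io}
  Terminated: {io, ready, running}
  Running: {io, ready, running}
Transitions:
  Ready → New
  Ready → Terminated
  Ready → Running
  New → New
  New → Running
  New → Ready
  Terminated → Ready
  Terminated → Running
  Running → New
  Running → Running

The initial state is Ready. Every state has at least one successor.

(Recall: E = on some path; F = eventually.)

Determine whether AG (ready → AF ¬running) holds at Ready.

States satisfying ready → AF ¬running: {Ready, New}.
States satisfying AG (ready → AF ¬running): ∅.
Running is reachable from Ready and violates ready → AF ¬running, so AG fails at Ready.
Ready ∉ Sat(AG (ready → AF ¬running)).

No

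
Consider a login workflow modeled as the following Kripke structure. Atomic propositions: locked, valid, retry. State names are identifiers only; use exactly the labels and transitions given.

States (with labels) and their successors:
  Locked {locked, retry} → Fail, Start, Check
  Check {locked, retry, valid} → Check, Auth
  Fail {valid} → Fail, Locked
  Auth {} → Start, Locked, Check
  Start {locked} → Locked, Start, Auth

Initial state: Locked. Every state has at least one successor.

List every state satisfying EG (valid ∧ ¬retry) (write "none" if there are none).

States satisfying valid ∧ ¬retry: {Fail}.
States satisfying EG (valid ∧ ¬retry): {Fail}.

{Fail}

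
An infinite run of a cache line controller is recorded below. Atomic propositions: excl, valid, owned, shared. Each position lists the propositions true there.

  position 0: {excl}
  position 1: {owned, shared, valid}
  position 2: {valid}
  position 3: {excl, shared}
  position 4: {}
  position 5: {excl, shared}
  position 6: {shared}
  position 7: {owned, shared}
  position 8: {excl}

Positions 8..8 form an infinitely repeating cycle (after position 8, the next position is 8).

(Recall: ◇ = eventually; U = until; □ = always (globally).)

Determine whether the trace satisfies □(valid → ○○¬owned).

Satisfied

valid → ○○¬owned holds at every position 0..8, and those are all positions ever visited, so □(valid → ○○¬owned) holds.
Positions where valid holds: 1, 2.
Check ○○¬owned at each: 1→ok, 2→ok.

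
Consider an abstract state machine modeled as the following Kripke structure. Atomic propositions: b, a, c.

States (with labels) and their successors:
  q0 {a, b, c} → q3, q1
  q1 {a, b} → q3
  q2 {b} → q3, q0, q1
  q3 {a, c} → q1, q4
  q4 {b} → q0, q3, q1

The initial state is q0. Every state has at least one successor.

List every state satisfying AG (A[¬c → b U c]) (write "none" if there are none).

{q0, q1, q2, q3, q4}

States satisfying A[¬c → b U c]: {q0, q1, q2, q3, q4}.
States satisfying AG (A[¬c → b U c]): {q0, q1, q2, q3, q4}.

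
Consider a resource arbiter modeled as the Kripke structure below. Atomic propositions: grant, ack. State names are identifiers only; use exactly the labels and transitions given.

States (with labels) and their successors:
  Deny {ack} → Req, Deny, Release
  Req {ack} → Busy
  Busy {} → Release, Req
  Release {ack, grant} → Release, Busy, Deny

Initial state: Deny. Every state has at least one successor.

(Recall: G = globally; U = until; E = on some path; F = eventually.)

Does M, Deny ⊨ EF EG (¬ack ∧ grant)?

No

States satisfying EG (¬ack ∧ grant): ∅.
States satisfying EF EG (¬ack ∧ grant): ∅.
No suitable path/successor from Deny witnesses the formula.
Deny ∉ Sat(EF EG (¬ack ∧ grant)).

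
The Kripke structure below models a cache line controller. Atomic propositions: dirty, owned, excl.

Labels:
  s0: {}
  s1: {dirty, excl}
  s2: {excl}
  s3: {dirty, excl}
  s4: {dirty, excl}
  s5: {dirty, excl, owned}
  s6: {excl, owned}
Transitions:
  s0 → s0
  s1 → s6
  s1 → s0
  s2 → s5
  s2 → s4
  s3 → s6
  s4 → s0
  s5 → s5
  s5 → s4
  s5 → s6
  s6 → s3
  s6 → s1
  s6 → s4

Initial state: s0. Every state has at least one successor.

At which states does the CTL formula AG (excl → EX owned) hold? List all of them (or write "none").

States satisfying excl → EX owned: {s0, s1, s2, s3, s5}.
States satisfying AG (excl → EX owned): {s0}.

{s0}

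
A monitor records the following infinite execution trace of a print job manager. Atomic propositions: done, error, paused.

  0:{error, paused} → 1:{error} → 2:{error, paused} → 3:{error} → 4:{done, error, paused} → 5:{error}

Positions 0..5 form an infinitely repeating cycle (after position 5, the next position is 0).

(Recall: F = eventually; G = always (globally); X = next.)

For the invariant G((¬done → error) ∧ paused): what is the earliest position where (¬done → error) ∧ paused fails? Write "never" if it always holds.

Check (¬done → error) ∧ paused at each position in order: 0 ✓.
At position 1 the labels are {error}, so (¬done → error) ∧ paused is false there. This is the first violation.

1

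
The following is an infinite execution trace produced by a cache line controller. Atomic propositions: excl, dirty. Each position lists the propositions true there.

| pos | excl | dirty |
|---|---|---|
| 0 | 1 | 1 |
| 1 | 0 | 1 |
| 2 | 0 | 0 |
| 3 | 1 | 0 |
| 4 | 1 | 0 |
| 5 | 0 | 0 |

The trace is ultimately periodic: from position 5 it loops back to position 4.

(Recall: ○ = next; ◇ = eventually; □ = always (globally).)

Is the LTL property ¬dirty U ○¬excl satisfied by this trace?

Yes

Walking from position 0: ○¬excl first holds at position 0, and ¬dirty holds at every earlier position along the way, so ¬dirty U ○¬excl holds.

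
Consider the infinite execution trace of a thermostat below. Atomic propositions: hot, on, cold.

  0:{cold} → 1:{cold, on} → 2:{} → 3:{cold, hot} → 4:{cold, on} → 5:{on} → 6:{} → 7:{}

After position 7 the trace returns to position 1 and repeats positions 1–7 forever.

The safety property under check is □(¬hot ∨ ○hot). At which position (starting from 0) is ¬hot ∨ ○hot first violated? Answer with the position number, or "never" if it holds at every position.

3

Check ¬hot ∨ ○hot at each position in order: 0 ✓, 1 ✓, 2 ✓.
At position 3 the labels are {cold, hot} and the next position 4 has {cold, on}, so ¬hot ∨ ○hot is false there. This is the first violation.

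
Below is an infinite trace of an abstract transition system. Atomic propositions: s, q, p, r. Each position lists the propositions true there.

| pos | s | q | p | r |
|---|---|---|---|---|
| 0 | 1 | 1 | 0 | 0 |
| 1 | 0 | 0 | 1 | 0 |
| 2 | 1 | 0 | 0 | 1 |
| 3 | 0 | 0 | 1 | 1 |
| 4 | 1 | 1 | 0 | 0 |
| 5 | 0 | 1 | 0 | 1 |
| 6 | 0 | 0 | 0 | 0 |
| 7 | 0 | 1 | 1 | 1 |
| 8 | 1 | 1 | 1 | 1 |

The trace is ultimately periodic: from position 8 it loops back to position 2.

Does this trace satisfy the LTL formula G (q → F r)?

q → F r holds at every position 0..8, and those are all positions ever visited, so G (q → F r) holds.
Positions where q holds: 0, 4, 5, 7, 8.
Check F r at each: 0→ok, 4→ok, 5→ok, 7→ok, 8→ok.

Holds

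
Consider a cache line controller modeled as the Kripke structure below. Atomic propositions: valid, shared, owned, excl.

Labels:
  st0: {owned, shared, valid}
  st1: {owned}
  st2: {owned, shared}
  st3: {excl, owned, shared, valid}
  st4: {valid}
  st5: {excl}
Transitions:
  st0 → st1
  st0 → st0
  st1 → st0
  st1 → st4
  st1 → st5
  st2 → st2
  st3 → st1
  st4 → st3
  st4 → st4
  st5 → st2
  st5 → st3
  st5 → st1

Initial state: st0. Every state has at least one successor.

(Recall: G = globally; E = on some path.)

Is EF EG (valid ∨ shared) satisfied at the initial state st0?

States satisfying EG (valid ∨ shared): {st0, st2, st4}.
States satisfying EF EG (valid ∨ shared): {st0, st1, st2, st3, st4, st5}.
Some path from st0 reaches a state where EG (valid ∨ shared) holds.
st0 ∈ Sat(EF EG (valid ∨ shared)).

Yes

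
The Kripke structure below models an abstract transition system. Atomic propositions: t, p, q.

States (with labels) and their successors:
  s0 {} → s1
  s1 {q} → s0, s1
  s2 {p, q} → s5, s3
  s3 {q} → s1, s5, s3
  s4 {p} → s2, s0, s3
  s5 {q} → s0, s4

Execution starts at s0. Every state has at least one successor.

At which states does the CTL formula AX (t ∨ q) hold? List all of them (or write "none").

States satisfying t ∨ q: {s1, s2, s3, s5}.
States satisfying AX (t ∨ q): {s0, s2, s3}.

{s0, s2, s3}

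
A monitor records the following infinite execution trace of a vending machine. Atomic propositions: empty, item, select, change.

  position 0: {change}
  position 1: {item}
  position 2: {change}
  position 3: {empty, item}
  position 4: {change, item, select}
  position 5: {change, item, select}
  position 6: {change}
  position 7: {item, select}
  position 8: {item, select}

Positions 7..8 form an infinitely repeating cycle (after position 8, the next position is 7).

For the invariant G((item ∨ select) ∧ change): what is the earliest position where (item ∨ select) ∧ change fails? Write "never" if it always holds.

At position 0 the labels are {change}, so (item ∨ select) ∧ change is false there. This is the first violation.

0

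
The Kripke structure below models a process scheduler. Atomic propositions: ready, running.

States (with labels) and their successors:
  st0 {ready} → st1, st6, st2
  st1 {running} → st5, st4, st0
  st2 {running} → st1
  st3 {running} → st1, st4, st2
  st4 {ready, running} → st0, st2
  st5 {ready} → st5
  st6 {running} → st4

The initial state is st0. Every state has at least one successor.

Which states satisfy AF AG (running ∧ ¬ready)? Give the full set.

none

States satisfying AG (running ∧ ¬ready): ∅.
States satisfying AF AG (running ∧ ¬ready): ∅.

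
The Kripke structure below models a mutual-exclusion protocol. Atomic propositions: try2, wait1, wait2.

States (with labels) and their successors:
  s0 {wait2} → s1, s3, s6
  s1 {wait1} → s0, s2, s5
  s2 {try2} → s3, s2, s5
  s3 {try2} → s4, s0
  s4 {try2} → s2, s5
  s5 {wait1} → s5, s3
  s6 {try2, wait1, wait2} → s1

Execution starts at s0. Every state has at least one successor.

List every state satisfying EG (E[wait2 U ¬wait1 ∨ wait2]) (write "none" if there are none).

{s0, s2, s3, s4}

States satisfying E[wait2 U ¬wait1 ∨ wait2]: {s0, s2, s3, s4, s6}.
States satisfying EG (E[wait2 U ¬wait1 ∨ wait2]): {s0, s2, s3, s4}.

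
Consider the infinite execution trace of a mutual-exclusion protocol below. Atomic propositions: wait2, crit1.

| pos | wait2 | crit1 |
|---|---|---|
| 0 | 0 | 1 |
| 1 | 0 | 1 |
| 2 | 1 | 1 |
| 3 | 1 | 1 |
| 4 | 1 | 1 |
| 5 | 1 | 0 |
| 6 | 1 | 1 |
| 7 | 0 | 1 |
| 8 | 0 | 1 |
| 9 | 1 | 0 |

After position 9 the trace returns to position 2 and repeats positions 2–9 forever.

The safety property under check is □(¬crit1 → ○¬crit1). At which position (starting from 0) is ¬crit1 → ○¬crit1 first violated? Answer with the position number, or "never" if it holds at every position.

Check ¬crit1 → ○¬crit1 at each position in order: 0 ✓, 1 ✓, 2 ✓, 3 ✓, 4 ✓.
At position 5 the labels are {wait2} and the next position 6 has {crit1, wait2}, so ¬crit1 → ○¬crit1 is false there. This is the first violation.

5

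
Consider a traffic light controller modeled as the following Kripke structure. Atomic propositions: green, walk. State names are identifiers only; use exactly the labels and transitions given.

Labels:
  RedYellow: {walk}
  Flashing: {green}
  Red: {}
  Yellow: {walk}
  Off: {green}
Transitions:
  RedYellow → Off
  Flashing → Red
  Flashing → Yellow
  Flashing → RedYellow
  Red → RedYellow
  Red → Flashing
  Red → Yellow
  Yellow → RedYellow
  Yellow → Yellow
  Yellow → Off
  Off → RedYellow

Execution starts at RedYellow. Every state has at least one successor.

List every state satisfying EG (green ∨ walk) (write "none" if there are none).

{RedYellow, Flashing, Yellow, Off}

States satisfying green ∨ walk: {RedYellow, Flashing, Yellow, Off}.
States satisfying EG (green ∨ walk): {RedYellow, Flashing, Yellow, Off}.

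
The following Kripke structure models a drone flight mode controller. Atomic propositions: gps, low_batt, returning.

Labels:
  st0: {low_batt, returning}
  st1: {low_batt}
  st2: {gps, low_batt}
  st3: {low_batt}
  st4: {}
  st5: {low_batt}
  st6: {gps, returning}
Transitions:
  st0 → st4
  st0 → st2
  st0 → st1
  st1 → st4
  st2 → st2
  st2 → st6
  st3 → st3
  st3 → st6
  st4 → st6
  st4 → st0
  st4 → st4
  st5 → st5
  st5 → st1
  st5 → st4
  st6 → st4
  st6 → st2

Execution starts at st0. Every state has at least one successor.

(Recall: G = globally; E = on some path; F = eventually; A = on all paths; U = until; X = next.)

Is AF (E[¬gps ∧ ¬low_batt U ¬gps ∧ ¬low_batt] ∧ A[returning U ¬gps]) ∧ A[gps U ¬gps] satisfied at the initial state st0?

Does not hold

States satisfying gps: {st2, st6}.
States satisfying ¬gps: {st0, st1, st3, st4, st5}.
States satisfying A[gps U ¬gps]: {st0, st1, st3, st4, st5}.
States satisfying AF (E[¬gps ∧ ¬low_batt U ¬gps ∧ ¬low_batt] ∧ A[returning U ¬gps]) ∧ A[gps U ¬gps]: {st1, st4}.
st0 ∉ Sat(AF (E[¬gps ∧ ¬low_batt U ¬gps ∧ ¬low_batt] ∧ A[returning U ¬gps]) ∧ A[gps U ¬gps]).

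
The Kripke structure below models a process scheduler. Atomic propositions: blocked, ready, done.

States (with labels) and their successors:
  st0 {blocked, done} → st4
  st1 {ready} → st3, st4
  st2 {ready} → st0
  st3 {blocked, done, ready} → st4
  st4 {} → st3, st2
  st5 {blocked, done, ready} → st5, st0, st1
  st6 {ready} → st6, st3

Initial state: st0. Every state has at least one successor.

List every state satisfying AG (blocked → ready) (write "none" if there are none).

States satisfying blocked → ready: {st1, st2, st3, st4, st5, st6}.
States satisfying AG (blocked → ready): ∅.

none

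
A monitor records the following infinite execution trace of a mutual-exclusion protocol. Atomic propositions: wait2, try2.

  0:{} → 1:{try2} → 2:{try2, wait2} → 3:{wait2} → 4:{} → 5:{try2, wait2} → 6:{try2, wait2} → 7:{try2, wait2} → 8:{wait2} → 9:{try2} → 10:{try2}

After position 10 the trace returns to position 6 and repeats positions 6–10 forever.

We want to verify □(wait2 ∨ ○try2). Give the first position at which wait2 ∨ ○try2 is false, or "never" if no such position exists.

wait2 ∨ ○try2 holds at every position 0..10, and those are all the positions the trace ever visits, so the invariant □(wait2 ∨ ○try2) is never violated.

never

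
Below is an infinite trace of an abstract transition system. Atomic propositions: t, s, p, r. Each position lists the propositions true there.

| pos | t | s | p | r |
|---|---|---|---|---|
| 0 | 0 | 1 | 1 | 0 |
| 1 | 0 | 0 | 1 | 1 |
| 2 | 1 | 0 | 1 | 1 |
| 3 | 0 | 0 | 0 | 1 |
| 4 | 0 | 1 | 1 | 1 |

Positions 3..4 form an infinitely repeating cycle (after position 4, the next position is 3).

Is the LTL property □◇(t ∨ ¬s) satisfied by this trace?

◇(t ∨ ¬s) holds at every position 0..4, and those are all positions ever visited, so □◇(t ∨ ¬s) holds.

Holds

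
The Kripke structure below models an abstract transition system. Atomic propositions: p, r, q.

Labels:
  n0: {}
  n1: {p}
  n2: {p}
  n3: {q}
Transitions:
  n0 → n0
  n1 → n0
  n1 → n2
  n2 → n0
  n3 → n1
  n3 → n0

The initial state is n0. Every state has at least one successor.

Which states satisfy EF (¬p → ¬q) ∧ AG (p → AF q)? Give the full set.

{n0}

States satisfying ¬p → ¬q: {n0, n1, n2}.
States satisfying EF (¬p → ¬q): {n0, n1, n2, n3}.
States satisfying p → AF q: {n0, n3}.
States satisfying AG (p → AF q): {n0}.
States satisfying EF (¬p → ¬q) ∧ AG (p → AF q): {n0}.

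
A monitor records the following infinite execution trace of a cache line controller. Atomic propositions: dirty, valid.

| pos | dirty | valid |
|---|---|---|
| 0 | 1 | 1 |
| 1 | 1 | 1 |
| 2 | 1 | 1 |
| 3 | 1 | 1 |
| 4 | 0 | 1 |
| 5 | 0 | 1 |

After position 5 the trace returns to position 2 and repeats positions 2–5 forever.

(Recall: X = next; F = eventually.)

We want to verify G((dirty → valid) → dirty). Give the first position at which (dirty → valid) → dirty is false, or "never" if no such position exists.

Check (dirty → valid) → dirty at each position in order: 0 ✓, 1 ✓, 2 ✓, 3 ✓.
At position 4 the labels are {valid}, so (dirty → valid) → dirty is false there. This is the first violation.

4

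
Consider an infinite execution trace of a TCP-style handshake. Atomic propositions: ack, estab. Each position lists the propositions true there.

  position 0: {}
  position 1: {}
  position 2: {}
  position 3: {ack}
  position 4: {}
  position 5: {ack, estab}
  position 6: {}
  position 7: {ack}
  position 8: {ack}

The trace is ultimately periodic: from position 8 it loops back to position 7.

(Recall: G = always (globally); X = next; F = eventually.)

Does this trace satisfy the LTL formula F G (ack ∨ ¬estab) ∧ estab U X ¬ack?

G (ack ∨ ¬estab) holds at position 0, which is reachable from 0, so F G (ack ∨ ¬estab) holds.
Walking from position 0: X ¬ack first holds at position 0, and estab holds at every earlier position along the way, so estab U X ¬ack holds.
At position 0: F G (ack ∨ ¬estab) is true; estab U X ¬ack is true; so F G (ack ∨ ¬estab) ∧ estab U X ¬ack is true.

Holds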